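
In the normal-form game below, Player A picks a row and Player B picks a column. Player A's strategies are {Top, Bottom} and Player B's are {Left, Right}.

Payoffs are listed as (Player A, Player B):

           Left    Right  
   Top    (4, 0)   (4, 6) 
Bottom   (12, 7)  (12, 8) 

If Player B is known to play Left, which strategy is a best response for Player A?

Bottom

Against Left, Player A earns 4 from Top and 12 from Bottom.
So Bottom is the best response.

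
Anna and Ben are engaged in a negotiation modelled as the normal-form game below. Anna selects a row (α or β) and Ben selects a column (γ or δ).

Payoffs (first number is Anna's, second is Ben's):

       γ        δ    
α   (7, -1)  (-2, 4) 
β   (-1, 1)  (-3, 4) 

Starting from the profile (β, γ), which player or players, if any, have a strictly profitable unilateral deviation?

Both

Anna at (β, γ) earns -1; deviating to α yields 7 — a strict improvement.
Ben earns 1; deviating to δ yields 4 — a strict improvement.
Both Anna and Ben have strictly profitable deviations.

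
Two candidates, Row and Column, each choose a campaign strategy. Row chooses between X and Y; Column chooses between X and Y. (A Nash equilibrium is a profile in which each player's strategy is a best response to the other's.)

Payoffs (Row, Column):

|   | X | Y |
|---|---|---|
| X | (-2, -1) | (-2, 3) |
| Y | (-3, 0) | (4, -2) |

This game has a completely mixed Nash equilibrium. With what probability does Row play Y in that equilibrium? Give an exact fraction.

Let x be the probability that Row plays X. In a completely mixed equilibrium, Column must be indifferent between X and Y.
Column's expected payoff from X is −x; from Y it is 3x − 2(1−x).
Setting these equal: −x = 5x − 2, so x = 1/3.
Therefore Row plays Y with probability 1 − 1/3 = 2/3.

2/3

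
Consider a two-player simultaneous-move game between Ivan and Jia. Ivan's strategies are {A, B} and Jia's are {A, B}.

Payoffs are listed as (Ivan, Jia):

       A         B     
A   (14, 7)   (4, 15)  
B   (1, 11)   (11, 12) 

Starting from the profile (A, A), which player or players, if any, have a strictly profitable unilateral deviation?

Ivan at (A, A) earns 14; deviating to B yields 1 — not better.
Jia earns 7; deviating to B yields 15 — a strict improvement.
Only Jia has a strictly profitable deviation.

Jia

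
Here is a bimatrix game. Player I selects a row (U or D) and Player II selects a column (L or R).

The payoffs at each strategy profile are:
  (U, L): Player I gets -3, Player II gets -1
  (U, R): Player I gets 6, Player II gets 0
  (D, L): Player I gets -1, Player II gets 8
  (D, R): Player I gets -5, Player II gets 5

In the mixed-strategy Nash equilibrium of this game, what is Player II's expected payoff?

First find p, the probability Player I plays U, from Player II's indifference between L and R: −p + 8(1−p) = 5(1−p), giving p = 3/4.
Since Player II is indifferent in equilibrium, Player II's expected payoff equals the payoff from either column against (3/4, 1/4). Using L: −(3/4) + 8(1/4) = 5/4.

5/4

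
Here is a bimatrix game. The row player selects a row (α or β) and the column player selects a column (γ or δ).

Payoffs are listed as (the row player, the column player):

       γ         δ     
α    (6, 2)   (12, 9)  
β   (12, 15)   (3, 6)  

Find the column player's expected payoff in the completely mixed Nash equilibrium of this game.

123/16

First find x, the probability the row player plays α, from the column player's indifference between γ and δ: 2x + 15(1−x) = 9x + 6(1−x), giving x = 9/16.
Since the column player is indifferent in equilibrium, the column player's expected payoff equals the payoff from either column against (9/16, 7/16). Using γ: 2(9/16) + 15(7/16) = 123/16.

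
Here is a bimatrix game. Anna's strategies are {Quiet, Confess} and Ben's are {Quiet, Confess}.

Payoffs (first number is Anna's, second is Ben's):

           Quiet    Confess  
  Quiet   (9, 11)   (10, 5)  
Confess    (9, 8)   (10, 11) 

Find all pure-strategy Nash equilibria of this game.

(Quiet, Quiet) and (Confess, Confess)

(Quiet, Quiet): Anna gets 9 ≥ 9 from Confess, and Ben gets 11 ≥ 5 from Confess — Nash equilibrium.
(Quiet, Confess): Ben prefers Quiet (11 > 5) — not an equilibrium.
(Confess, Quiet): Ben prefers Confess (11 > 8) — not an equilibrium.
(Confess, Confess): Anna gets 10 ≥ 10 from Quiet, and Ben gets 11 ≥ 8 from Quiet — Nash equilibrium.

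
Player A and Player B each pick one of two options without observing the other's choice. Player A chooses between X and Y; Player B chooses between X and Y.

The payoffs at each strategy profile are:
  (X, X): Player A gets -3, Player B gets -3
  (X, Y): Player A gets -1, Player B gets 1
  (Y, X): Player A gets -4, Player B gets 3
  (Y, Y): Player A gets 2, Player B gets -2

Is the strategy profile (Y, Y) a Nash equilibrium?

At (Y, Y), Player A earns 2; switching to X would give -1, so Player A has no profitable deviation.
Player B earns -2; switching to X would give 3, so Player B would deviate.
Since at least one player can profitably deviate, this is not a Nash equilibrium.

No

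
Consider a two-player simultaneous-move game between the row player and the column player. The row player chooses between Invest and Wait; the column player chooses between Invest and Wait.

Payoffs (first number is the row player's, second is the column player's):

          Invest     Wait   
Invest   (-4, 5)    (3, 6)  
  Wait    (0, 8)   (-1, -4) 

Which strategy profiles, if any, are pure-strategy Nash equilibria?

(Invest, Wait) and (Wait, Invest)

(Invest, Invest): the row player prefers Wait (0 > -4); the column player prefers Wait (6 > 5) — not an equilibrium.
(Invest, Wait): the row player gets 3 ≥ -1 from Wait, and the column player gets 6 ≥ 5 from Invest — Nash equilibrium.
(Wait, Invest): the row player gets 0 ≥ -4 from Invest, and the column player gets 8 ≥ -4 from Wait — Nash equilibrium.
(Wait, Wait): the row player prefers Invest (3 > -1); the column player prefers Invest (8 > -4) — not an equilibrium.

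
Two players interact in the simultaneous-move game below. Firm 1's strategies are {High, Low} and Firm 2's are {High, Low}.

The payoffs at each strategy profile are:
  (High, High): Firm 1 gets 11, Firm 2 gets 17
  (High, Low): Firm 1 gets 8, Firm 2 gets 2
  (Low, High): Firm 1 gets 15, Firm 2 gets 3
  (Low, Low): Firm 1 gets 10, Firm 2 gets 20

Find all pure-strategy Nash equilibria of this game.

(Low, Low)

(High, High): Firm 1 prefers Low (15 > 11) — not an equilibrium.
(High, Low): Firm 1 prefers Low (10 > 8); Firm 2 prefers High (17 > 2) — not an equilibrium.
(Low, High): Firm 2 prefers Low (20 > 3) — not an equilibrium.
(Low, Low): Firm 1 gets 10 ≥ 8 from High, and Firm 2 gets 20 ≥ 3 from High — Nash equilibrium.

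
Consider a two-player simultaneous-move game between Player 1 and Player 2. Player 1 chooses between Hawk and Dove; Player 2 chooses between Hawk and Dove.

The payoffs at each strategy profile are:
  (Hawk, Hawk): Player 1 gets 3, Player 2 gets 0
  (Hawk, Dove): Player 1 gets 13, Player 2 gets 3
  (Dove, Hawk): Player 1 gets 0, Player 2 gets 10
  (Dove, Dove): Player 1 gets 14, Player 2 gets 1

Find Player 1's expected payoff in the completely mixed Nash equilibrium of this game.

First find q, the probability Player 2 plays Hawk, from Player 1's indifference between Hawk and Dove: 3q + 13(1−q) = 14(1−q), giving q = 1/4.
Since Player 1 is indifferent in equilibrium, Player 1's expected payoff equals the payoff from either row against (1/4, 3/4). Using Hawk: 3(1/4) + 13(3/4) = 21/2.

21/2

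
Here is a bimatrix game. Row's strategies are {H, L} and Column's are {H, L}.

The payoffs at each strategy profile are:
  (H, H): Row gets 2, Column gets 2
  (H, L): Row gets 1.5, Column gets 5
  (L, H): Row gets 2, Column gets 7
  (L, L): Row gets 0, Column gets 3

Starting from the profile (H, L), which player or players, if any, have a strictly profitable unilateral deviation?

Neither

Row at (H, L) earns 1.5; deviating to L yields 0 — not better.
Column earns 5; deviating to H yields 2 — not better.
Neither player can strictly improve; the profile is a Nash equilibrium.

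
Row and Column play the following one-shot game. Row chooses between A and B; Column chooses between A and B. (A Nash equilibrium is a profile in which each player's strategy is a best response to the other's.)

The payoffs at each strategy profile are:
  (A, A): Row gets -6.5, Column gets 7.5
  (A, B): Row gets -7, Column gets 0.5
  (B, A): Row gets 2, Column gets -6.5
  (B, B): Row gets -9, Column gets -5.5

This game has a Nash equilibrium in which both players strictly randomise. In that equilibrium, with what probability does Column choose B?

17/21

Let c be the probability that Column plays A. In a completely mixed equilibrium, Row must be indifferent between A and B.
Row's expected payoff from A is −6.5c − 7(1−c); from B it is 2c − 9(1−c).
Setting these equal: 0.5c − 7 = 11c − 9, so c = 4/21.
Therefore Column plays B with probability 1 − 4/21 = 17/21.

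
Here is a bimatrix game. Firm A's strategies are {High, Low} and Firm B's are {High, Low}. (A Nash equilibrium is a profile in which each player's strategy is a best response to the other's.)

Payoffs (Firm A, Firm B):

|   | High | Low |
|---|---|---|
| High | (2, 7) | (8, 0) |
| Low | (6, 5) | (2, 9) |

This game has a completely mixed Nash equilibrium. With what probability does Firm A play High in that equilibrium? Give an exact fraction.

Let p be the probability that Firm A plays High. In a completely mixed equilibrium, Firm B must be indifferent between High and Low.
Firm B's expected payoff from High is 7p + 5(1−p); from Low it is 9(1−p).
Setting these equal: 2p + 5 = −9p + 9, so p = 4/11.

4/11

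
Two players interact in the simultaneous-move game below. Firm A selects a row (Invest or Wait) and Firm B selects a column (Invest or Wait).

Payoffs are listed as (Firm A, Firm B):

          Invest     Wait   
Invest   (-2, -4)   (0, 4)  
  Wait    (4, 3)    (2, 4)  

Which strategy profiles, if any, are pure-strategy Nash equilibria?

(Wait, Wait)

(Invest, Invest): Firm A prefers Wait (4 > -2); Firm B prefers Wait (4 > -4) — not an equilibrium.
(Invest, Wait): Firm A prefers Wait (2 > 0) — not an equilibrium.
(Wait, Invest): Firm B prefers Wait (4 > 3) — not an equilibrium.
(Wait, Wait): Firm A gets 2 ≥ 0 from Invest, and Firm B gets 4 ≥ 3 from Invest — Nash equilibrium.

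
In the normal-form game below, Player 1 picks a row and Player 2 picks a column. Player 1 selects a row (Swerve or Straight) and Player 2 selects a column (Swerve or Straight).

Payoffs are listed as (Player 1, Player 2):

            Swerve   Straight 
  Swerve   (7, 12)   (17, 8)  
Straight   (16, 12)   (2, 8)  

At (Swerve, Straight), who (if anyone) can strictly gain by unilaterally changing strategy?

Player 2

Player 1 at (Swerve, Straight) earns 17; deviating to Straight yields 2 — not better.
Player 2 earns 8; deviating to Swerve yields 12 — a strict improvement.
Only Player 2 has a strictly profitable deviation.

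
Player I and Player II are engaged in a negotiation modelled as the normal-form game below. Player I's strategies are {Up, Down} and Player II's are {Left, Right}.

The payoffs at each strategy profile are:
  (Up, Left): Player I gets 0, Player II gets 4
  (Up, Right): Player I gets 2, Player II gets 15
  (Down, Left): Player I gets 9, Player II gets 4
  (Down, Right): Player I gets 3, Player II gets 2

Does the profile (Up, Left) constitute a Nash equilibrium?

No

At (Up, Left), Player I earns 0; switching to Down would give 9, so Player I would deviate.
Player II earns 4; switching to Right would give 15, so Player II would deviate.
Since at least one player can profitably deviate, this is not a Nash equilibrium.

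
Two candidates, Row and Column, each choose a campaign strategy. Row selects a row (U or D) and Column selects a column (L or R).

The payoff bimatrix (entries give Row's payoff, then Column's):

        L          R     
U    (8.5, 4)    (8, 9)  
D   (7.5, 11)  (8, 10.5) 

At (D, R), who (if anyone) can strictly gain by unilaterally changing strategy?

Row at (D, R) earns 8; deviating to U yields 8 — not better.
Column earns 10.5; deviating to L yields 11 — a strict improvement.
Only Column has a strictly profitable deviation.

Column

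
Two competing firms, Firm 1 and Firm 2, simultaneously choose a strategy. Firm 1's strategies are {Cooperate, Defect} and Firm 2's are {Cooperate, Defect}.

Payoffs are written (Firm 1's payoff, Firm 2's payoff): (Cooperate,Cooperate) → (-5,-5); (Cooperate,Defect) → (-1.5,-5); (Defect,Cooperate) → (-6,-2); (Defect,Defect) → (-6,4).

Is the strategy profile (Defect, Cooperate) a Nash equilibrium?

No

At (Defect, Cooperate), Firm 1 earns -6; switching to Cooperate would give -5, so Firm 1 would deviate.
Firm 2 earns -2; switching to Defect would give 4, so Firm 2 would deviate.
Since at least one player can profitably deviate, this is not a Nash equilibrium.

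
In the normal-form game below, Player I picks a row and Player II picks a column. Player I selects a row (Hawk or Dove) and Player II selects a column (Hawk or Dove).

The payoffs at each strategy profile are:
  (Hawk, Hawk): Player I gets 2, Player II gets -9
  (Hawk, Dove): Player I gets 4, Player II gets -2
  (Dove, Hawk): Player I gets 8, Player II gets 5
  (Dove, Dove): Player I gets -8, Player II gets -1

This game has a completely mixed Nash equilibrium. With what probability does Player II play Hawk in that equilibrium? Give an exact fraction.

Let c be the probability that Player II plays Hawk. In a completely mixed equilibrium, Player I must be indifferent between Hawk and Dove.
Player I's expected payoff from Hawk is 2c + 4(1−c); from Dove it is 8c − 8(1−c).
Setting these equal: −2c + 4 = 16c − 8, so c = 2/3.

2/3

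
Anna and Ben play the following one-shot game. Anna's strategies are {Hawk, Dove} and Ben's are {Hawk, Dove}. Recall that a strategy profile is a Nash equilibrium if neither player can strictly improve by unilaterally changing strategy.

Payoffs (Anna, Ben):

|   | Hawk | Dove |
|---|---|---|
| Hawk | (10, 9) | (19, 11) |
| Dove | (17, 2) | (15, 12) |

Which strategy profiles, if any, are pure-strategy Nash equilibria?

(Hawk, Hawk): Anna prefers Dove (17 > 10); Ben prefers Dove (11 > 9) — not an equilibrium.
(Hawk, Dove): Anna gets 19 ≥ 15 from Dove, and Ben gets 11 ≥ 9 from Hawk — Nash equilibrium.
(Dove, Hawk): Ben prefers Dove (12 > 2) — not an equilibrium.
(Dove, Dove): Anna prefers Hawk (19 > 15) — not an equilibrium.

(Hawk, Dove)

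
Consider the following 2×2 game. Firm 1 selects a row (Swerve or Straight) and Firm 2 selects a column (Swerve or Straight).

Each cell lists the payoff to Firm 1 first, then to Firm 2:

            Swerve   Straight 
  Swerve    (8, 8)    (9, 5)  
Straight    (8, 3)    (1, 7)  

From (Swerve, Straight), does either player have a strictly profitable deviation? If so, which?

Firm 2

Firm 1 at (Swerve, Straight) earns 9; deviating to Straight yields 1 — not better.
Firm 2 earns 5; deviating to Swerve yields 8 — a strict improvement.
Only Firm 2 has a strictly profitable deviation.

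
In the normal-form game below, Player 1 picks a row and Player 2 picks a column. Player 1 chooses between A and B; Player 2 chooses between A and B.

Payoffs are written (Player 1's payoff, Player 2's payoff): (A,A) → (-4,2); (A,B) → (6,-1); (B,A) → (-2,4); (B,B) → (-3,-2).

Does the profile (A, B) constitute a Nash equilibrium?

At (A, B), Player 1 earns 6; switching to B would give -3, so Player 1 has no profitable deviation.
Player 2 earns -1; switching to A would give 2, so Player 2 would deviate.
Since at least one player can profitably deviate, this is not a Nash equilibrium.

No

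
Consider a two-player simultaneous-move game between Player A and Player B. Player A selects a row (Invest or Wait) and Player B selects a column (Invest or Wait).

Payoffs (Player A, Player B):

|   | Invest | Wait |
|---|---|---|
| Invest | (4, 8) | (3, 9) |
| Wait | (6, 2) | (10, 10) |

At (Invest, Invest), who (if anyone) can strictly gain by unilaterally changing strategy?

Both

Player A at (Invest, Invest) earns 4; deviating to Wait yields 6 — a strict improvement.
Player B earns 8; deviating to Wait yields 9 — a strict improvement.
Both Player A and Player B have strictly profitable deviations.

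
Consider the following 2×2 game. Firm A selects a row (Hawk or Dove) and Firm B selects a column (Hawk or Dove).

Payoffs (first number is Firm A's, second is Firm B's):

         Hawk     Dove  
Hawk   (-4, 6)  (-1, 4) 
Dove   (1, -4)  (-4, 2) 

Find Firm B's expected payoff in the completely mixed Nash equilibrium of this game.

First find p, the probability Firm A plays Hawk, from Firm B's indifference between Hawk and Dove: 6p − 4(1−p) = 4p + 2(1−p), giving p = 3/4.
Since Firm B is indifferent in equilibrium, Firm B's expected payoff equals the payoff from either column against (3/4, 1/4). Using Hawk: 6(3/4) − 4(1/4) = 7/2.

7/2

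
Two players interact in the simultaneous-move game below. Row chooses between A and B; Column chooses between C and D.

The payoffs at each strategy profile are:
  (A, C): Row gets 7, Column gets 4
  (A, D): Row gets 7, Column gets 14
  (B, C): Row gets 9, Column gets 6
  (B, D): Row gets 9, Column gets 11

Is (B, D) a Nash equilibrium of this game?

Yes

At (B, D), Row earns 9; switching to A would give 7, so Row has no profitable deviation.
Column earns 11; switching to C would give 6, so Column has no profitable deviation.
Neither player can gain by a unilateral deviation, so this profile is a Nash equilibrium.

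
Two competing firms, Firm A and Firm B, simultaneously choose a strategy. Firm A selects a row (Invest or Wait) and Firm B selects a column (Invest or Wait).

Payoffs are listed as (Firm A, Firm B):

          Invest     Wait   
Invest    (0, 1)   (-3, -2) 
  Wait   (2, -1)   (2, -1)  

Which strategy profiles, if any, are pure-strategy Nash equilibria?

(Invest, Invest): Firm A prefers Wait (2 > 0) — not an equilibrium.
(Invest, Wait): Firm A prefers Wait (2 > -3); Firm B prefers Invest (1 > -2) — not an equilibrium.
(Wait, Invest): Firm A gets 2 ≥ 0 from Invest, and Firm B gets -1 ≥ -1 from Wait — Nash equilibrium.
(Wait, Wait): Firm A gets 2 ≥ -3 from Invest, and Firm B gets -1 ≥ -1 from Invest — Nash equilibrium.

(Wait, Invest) and (Wait, Wait)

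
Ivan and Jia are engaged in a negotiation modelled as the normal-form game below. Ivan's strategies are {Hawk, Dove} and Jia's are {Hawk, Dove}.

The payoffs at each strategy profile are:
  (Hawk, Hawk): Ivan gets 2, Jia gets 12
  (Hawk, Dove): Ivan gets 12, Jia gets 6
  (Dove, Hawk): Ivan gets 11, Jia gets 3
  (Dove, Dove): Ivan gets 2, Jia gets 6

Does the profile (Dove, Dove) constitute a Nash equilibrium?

At (Dove, Dove), Ivan earns 2; switching to Hawk would give 12, so Ivan would deviate.
Jia earns 6; switching to Hawk would give 3, so Jia has no profitable deviation.
Since at least one player can profitably deviate, this is not a Nash equilibrium.

No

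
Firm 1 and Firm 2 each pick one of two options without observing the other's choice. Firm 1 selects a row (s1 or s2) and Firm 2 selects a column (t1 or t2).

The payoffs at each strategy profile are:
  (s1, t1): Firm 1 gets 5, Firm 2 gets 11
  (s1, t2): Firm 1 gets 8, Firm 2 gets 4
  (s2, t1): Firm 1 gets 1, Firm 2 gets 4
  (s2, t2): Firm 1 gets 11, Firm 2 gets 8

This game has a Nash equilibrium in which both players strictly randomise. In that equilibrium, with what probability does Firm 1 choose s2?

Let r be the probability that Firm 1 plays s1. In a completely mixed equilibrium, Firm 2 must be indifferent between t1 and t2.
Firm 2's expected payoff from t1 is 11r + 4(1−r); from t2 it is 4r + 8(1−r).
Setting these equal: 7r + 4 = −4r + 8, so r = 4/11.
Therefore Firm 1 plays s2 with probability 1 − 4/11 = 7/11.

7/11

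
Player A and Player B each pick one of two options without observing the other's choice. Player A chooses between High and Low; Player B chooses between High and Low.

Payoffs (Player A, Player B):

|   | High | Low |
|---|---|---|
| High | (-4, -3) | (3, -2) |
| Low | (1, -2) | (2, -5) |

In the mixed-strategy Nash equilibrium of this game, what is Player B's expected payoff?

First find p, the probability Player A plays High, from Player B's indifference between High and Low: −3p − 2(1−p) = −2p − 5(1−p), giving p = 3/4.
Since Player B is indifferent in equilibrium, Player B's expected payoff equals the payoff from either column against (3/4, 1/4). Using High: −3(3/4) − 2(1/4) = -11/4.

-11/4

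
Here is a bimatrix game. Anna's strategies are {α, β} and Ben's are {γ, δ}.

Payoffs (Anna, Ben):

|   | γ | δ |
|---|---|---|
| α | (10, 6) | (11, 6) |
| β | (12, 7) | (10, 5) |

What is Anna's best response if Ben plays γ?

Against γ, Anna earns 10 from α and 12 from β.
So β is the best response.

β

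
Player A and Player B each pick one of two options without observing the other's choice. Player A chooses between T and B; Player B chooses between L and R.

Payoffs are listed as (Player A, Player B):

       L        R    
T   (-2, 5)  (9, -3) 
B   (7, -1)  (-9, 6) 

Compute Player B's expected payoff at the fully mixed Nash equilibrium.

9/5

First find p, the probability Player A plays T, from Player B's indifference between L and R: 5p − (1−p) = −3p + 6(1−p), giving p = 7/15.
Since Player B is indifferent in equilibrium, Player B's expected payoff equals the payoff from either column against (7/15, 8/15). Using L: 5(7/15) − (8/15) = 9/5.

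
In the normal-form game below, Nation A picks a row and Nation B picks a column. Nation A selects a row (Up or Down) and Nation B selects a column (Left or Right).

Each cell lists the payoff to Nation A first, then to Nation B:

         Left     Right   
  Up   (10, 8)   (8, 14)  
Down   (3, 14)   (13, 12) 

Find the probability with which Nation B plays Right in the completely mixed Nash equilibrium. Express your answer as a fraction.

7/12

Let q be the probability that Nation B plays Left. In a completely mixed equilibrium, Nation A must be indifferent between Up and Down.
Nation A's expected payoff from Up is 10q + 8(1−q); from Down it is 3q + 13(1−q).
Setting these equal: 2q + 8 = −10q + 13, so q = 5/12.
Therefore Nation B plays Right with probability 1 − 5/12 = 7/12.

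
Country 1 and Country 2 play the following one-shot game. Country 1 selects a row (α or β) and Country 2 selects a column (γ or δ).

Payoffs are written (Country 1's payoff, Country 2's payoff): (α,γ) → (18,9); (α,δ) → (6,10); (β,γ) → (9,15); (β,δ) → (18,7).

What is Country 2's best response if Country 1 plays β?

γ

Against β, Country 2 earns 15 from γ and 7 from δ.
So γ is the best response.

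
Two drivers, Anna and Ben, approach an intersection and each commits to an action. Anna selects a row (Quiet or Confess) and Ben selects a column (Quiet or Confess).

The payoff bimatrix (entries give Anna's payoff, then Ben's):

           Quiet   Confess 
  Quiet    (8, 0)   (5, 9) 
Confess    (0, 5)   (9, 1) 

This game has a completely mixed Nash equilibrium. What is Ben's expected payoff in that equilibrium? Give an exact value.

First find x, the probability Anna plays Quiet, from Ben's indifference between Quiet and Confess: 5(1−x) = 9x + (1−x), giving x = 4/13.
Since Ben is indifferent in equilibrium, Ben's expected payoff equals the payoff from either column against (4/13, 9/13). Using Quiet: 5(9/13) = 45/13.

45/13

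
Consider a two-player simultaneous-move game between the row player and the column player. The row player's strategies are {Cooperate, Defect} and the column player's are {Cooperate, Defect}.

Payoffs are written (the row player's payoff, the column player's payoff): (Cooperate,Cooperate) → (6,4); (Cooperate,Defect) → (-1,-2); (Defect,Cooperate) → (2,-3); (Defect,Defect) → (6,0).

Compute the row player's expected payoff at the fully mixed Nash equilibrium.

First find q, the probability the column player plays Cooperate, from the row player's indifference between Cooperate and Defect: 6q − (1−q) = 2q + 6(1−q), giving q = 7/11.
Since the row player is indifferent in equilibrium, the row player's expected payoff equals the payoff from either row against (7/11, 4/11). Using Cooperate: 6(7/11) − (4/11) = 38/11.

38/11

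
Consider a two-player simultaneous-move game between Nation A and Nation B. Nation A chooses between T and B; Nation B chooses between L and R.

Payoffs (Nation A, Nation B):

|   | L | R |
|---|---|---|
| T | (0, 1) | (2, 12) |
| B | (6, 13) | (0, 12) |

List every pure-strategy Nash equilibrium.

(T, R) and (B, L)

(T, L): Nation A prefers B (6 > 0); Nation B prefers R (12 > 1) — not an equilibrium.
(T, R): Nation A gets 2 ≥ 0 from B, and Nation B gets 12 ≥ 1 from L — Nash equilibrium.
(B, L): Nation A gets 6 ≥ 0 from T, and Nation B gets 13 ≥ 12 from R — Nash equilibrium.
(B, R): Nation A prefers T (2 > 0); Nation B prefers L (13 > 12) — not an equilibrium.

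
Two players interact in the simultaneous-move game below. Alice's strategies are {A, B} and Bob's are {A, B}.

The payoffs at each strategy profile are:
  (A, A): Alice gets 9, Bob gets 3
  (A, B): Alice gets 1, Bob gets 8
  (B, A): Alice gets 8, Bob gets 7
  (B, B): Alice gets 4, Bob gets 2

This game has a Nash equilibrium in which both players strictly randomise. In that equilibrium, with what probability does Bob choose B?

Let y be the probability that Bob plays A. In a completely mixed equilibrium, Alice must be indifferent between A and B.
Alice's expected payoff from A is 9y + (1−y); from B it is 8y + 4(1−y).
Setting these equal: 8y + 1 = 4y + 4, so y = 3/4.
Therefore Bob plays B with probability 1 − 3/4 = 1/4.

1/4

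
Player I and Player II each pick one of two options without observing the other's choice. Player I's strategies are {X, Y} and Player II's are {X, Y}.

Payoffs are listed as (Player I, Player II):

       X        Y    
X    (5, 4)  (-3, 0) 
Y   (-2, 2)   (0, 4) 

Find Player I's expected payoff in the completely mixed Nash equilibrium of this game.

First find q, the probability Player II plays X, from Player I's indifference between X and Y: 5q − 3(1−q) = −2q, giving q = 3/10.
Since Player I is indifferent in equilibrium, Player I's expected payoff equals the payoff from either row against (3/10, 7/10). Using X: 5(3/10) − 3(7/10) = -3/5.

-3/5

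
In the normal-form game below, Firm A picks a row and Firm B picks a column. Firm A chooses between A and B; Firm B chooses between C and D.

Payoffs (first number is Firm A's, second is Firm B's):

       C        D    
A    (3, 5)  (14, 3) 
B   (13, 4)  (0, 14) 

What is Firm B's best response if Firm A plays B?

Against B, Firm B earns 4 from C and 14 from D.
So D is the best response.

D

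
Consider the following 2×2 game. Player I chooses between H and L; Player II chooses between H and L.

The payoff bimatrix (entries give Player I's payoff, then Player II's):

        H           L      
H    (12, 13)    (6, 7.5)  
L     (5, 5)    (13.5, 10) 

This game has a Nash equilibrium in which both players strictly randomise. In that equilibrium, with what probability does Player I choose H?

Let p be the probability that Player I plays H. In a completely mixed equilibrium, Player II must be indifferent between H and L.
Player II's expected payoff from H is 13p + 5(1−p); from L it is 7.5p + 10(1−p).
Setting these equal: 8p + 5 = −2.5p + 10, so p = 10/21.

10/21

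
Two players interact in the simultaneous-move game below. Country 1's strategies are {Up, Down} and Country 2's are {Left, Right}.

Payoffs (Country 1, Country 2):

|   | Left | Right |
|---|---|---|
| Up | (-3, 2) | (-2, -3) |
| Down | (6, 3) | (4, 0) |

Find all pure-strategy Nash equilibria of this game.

(Up, Left): Country 1 prefers Down (6 > -3) — not an equilibrium.
(Up, Right): Country 1 prefers Down (4 > -2); Country 2 prefers Left (2 > -3) — not an equilibrium.
(Down, Left): Country 1 gets 6 ≥ -3 from Up, and Country 2 gets 3 ≥ 0 from Right — Nash equilibrium.
(Down, Right): Country 2 prefers Left (3 > 0) — not an equilibrium.

(Down, Left)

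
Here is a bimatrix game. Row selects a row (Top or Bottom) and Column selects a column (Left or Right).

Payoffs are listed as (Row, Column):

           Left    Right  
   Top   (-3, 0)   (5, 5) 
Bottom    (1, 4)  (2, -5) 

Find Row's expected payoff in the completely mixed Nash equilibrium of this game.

First find y, the probability Column plays Left, from Row's indifference between Top and Bottom: −3y + 5(1−y) = y + 2(1−y), giving y = 3/7.
Since Row is indifferent in equilibrium, Row's expected payoff equals the payoff from either row against (3/7, 4/7). Using Top: −3(3/7) + 5(4/7) = 11/7.

11/7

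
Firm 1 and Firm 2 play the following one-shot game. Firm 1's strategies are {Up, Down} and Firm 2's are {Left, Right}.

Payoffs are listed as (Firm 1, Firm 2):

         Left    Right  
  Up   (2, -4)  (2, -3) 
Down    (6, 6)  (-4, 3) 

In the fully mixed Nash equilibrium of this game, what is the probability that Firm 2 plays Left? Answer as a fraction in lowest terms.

Let y be the probability that Firm 2 plays Left. In a completely mixed equilibrium, Firm 1 must be indifferent between Up and Down.
Firm 1's expected payoff from Up is 2y + 2(1−y); from Down it is 6y − 4(1−y).
Setting these equal: 2 = 10y − 4, so y = 3/5.

3/5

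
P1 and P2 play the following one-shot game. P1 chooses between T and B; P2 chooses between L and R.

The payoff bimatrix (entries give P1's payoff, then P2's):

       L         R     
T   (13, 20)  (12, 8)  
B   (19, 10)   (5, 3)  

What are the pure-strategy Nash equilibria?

(B, L)

(T, L): P1 prefers B (19 > 13) — not an equilibrium.
(T, R): P2 prefers L (20 > 8) — not an equilibrium.
(B, L): P1 gets 19 ≥ 13 from T, and P2 gets 10 ≥ 3 from R — Nash equilibrium.
(B, R): P1 prefers T (12 > 5); P2 prefers L (10 > 3) — not an equilibrium.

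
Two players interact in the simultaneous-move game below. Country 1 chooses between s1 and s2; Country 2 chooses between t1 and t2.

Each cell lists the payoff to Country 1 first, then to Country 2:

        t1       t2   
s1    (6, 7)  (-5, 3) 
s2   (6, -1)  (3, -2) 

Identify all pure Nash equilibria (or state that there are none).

(s1, t1): Country 1 gets 6 ≥ 6 from s2, and Country 2 gets 7 ≥ 3 from t2 — Nash equilibrium.
(s1, t2): Country 1 prefers s2 (3 > -5); Country 2 prefers t1 (7 > 3) — not an equilibrium.
(s2, t1): Country 1 gets 6 ≥ 6 from s1, and Country 2 gets -1 ≥ -2 from t2 — Nash equilibrium.
(s2, t2): Country 2 prefers t1 (-1 > -2) — not an equilibrium.

(s1, t1) and (s2, t1)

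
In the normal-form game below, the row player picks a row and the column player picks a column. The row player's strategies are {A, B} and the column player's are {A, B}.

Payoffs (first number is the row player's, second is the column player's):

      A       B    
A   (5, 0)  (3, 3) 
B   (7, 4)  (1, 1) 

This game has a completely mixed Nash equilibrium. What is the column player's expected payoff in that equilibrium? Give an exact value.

2

First find p, the probability the row player plays A, from the column player's indifference between A and B: 4(1−p) = 3p + (1−p), giving p = 1/2.
Since the column player is indifferent in equilibrium, the column player's expected payoff equals the payoff from either column against (1/2, 1/2). Using A: 4(1/2) = 2.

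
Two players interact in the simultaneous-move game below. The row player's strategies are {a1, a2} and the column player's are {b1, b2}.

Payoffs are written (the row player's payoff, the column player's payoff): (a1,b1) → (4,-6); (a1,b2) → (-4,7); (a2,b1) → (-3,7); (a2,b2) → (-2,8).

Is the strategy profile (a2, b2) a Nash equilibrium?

At (a2, b2), the row player earns -2; switching to a1 would give -4, so the row player has no profitable deviation.
The column player earns 8; switching to b1 would give 7, so the column player has no profitable deviation.
Neither player can gain by a unilateral deviation, so this profile is a Nash equilibrium.

Yes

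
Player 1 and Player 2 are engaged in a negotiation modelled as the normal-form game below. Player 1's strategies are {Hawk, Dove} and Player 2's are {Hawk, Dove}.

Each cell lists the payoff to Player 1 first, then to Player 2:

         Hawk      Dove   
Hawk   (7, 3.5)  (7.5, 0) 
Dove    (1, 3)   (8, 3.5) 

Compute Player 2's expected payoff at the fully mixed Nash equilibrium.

First find p, the probability Player 1 plays Hawk, from Player 2's indifference between Hawk and Dove: 3.5p + 3(1−p) = 3.5(1−p), giving p = 1/8.
Since Player 2 is indifferent in equilibrium, Player 2's expected payoff equals the payoff from either column against (1/8, 7/8). Using Hawk: 3.5(1/8) + 3(7/8) = 49/16.

49/16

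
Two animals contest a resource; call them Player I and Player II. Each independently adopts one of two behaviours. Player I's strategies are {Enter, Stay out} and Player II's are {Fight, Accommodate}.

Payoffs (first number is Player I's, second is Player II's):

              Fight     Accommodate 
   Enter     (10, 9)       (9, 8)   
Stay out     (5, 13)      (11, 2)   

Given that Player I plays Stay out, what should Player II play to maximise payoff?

Fight

Against Stay out, Player II earns 13 from Fight and 2 from Accommodate.
So Fight is the best response.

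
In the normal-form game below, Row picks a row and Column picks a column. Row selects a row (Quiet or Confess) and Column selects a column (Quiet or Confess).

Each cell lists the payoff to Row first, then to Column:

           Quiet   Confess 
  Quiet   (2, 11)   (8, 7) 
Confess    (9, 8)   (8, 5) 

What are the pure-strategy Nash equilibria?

(Confess, Quiet)

(Quiet, Quiet): Row prefers Confess (9 > 2) — not an equilibrium.
(Quiet, Confess): Column prefers Quiet (11 > 7) — not an equilibrium.
(Confess, Quiet): Row gets 9 ≥ 2 from Quiet, and Column gets 8 ≥ 5 from Confess — Nash equilibrium.
(Confess, Confess): Column prefers Quiet (8 > 5) — not an equilibrium.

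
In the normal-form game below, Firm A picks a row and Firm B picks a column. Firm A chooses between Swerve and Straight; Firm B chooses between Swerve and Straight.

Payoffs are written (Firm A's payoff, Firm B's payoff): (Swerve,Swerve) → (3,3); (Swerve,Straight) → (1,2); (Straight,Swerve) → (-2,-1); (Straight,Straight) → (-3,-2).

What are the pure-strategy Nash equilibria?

(Swerve, Swerve)

(Swerve, Swerve): Firm A gets 3 ≥ -2 from Straight, and Firm B gets 3 ≥ 2 from Straight — Nash equilibrium.
(Swerve, Straight): Firm B prefers Swerve (3 > 2) — not an equilibrium.
(Straight, Swerve): Firm A prefers Swerve (3 > -2) — not an equilibrium.
(Straight, Straight): Firm A prefers Swerve (1 > -3); Firm B prefers Swerve (-1 > -2) — not an equilibrium.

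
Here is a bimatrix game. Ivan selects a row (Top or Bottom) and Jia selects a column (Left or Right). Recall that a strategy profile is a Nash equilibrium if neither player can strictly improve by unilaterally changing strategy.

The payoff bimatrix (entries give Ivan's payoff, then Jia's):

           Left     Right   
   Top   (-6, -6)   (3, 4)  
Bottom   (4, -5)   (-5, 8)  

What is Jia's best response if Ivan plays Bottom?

Against Bottom, Jia earns -5 from Left and 8 from Right.
So Right is the best response.

Right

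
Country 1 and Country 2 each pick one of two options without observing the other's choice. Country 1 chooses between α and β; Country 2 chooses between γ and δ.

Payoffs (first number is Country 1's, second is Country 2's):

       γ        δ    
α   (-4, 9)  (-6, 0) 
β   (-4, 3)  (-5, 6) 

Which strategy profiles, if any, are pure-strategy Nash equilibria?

(α, γ) and (β, δ)

(α, γ): Country 1 gets -4 ≥ -4 from β, and Country 2 gets 9 ≥ 0 from δ — Nash equilibrium.
(α, δ): Country 1 prefers β (-5 > -6); Country 2 prefers γ (9 > 0) — not an equilibrium.
(β, γ): Country 2 prefers δ (6 > 3) — not an equilibrium.
(β, δ): Country 1 gets -5 ≥ -6 from α, and Country 2 gets 6 ≥ 3 from γ — Nash equilibrium.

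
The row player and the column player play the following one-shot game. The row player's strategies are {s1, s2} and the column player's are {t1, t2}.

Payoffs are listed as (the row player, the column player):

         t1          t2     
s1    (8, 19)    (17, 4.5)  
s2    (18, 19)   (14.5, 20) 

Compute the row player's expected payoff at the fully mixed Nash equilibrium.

First find y, the probability the column player plays t1, from the row player's indifference between s1 and s2: 8y + 17(1−y) = 18y + 14.5(1−y), giving y = 1/5.
Since the row player is indifferent in equilibrium, the row player's expected payoff equals the payoff from either row against (1/5, 4/5). Using s1: 8(1/5) + 17(4/5) = 76/5.

76/5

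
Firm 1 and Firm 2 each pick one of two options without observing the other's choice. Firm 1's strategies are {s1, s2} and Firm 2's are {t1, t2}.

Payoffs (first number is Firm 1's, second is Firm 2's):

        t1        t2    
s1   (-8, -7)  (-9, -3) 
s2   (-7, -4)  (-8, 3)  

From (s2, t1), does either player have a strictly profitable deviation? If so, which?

Firm 2

Firm 1 at (s2, t1) earns -7; deviating to s1 yields -8 — not better.
Firm 2 earns -4; deviating to t2 yields 3 — a strict improvement.
Only Firm 2 has a strictly profitable deviation.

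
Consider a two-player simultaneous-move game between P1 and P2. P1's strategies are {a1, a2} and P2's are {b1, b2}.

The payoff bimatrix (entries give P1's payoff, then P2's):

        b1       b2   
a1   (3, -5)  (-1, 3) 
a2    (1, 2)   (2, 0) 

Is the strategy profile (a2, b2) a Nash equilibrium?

At (a2, b2), P1 earns 2; switching to a1 would give -1, so P1 has no profitable deviation.
P2 earns 0; switching to b1 would give 2, so P2 would deviate.
Since at least one player can profitably deviate, this is not a Nash equilibrium.

No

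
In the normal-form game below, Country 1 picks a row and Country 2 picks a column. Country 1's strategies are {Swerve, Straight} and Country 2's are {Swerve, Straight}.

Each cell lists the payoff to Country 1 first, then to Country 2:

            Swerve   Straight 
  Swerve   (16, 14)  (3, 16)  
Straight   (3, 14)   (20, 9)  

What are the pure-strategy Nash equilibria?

(Swerve, Swerve): Country 2 prefers Straight (16 > 14) — not an equilibrium.
(Swerve, Straight): Country 1 prefers Straight (20 > 3) — not an equilibrium.
(Straight, Swerve): Country 1 prefers Swerve (16 > 3) — not an equilibrium.
(Straight, Straight): Country 2 prefers Swerve (14 > 9) — not an equilibrium.

none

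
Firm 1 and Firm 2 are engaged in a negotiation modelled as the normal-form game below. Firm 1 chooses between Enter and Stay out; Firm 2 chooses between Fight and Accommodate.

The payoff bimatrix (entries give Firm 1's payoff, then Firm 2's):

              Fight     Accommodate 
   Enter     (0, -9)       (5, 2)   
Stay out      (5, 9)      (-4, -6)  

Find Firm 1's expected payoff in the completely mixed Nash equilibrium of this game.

25/14

First find y, the probability Firm 2 plays Fight, from Firm 1's indifference between Enter and Stay out: 5(1−y) = 5y − 4(1−y), giving y = 9/14.
Since Firm 1 is indifferent in equilibrium, Firm 1's expected payoff equals the payoff from either row against (9/14, 5/14). Using Enter: 5(5/14) = 25/14.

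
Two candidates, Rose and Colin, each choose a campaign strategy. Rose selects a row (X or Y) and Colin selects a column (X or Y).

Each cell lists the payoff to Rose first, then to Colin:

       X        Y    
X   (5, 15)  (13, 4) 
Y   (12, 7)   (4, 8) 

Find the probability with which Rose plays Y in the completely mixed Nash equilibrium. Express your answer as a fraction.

Let p be the probability that Rose plays X. In a completely mixed equilibrium, Colin must be indifferent between X and Y.
Colin's expected payoff from X is 15p + 7(1−p); from Y it is 4p + 8(1−p).
Setting these equal: 8p + 7 = −4p + 8, so p = 1/12.
Therefore Rose plays Y with probability 1 − 1/12 = 11/12.

11/12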